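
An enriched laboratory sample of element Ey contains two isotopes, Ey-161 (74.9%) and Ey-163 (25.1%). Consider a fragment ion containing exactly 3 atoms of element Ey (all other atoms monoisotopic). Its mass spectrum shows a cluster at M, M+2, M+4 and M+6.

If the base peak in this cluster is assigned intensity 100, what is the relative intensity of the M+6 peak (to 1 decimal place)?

Binomial terms of (0.749 + 0.251)^3: M 0.4202, M+2 0.4224, M+4 0.1416, M+6 0.0158 → M+2 is the base peak.
P(M+2) = C(3,1) × 0.749^2 × 0.251^1 = 3 × 0.561001 × 0.2510 = 0.422434 (base)
P(M+6) = C(3,3) × 0.749^0 × 0.251^3 = 1 × 1.0000 × 0.01581325 = 0.015813
Relative intensity = 0.015813 / 0.422434 × 100 = 3.7

3.7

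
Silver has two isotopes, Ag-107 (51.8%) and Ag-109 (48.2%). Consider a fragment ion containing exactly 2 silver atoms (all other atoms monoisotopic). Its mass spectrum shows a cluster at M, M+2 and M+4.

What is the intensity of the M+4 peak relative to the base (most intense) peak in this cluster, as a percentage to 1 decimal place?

46.5%

Term probabilities: M 0.2683, M+2 0.4994, M+4 0.2323. Base peak = M+2.
P(M+2) = C(2,1) × 0.518^1 × 0.482^1 = 2 × 0.5180 × 0.4820 = 0.499352 (base)
P(M+4) = C(2,2) × 0.518^0 × 0.482^2 = 1 × 1.0000 × 0.232324 = 0.232324
Relative intensity = 0.232324 / 0.499352 × 100 = 46.5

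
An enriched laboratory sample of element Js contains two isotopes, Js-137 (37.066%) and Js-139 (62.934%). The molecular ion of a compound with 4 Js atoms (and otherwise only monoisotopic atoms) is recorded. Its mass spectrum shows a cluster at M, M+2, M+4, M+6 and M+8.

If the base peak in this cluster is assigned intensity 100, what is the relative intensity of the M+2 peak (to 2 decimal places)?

Binomial terms of (0.37066 + 0.62934)^4: M 0.0189, M+2 0.1282, M+4 0.3265, M+6 0.3696, M+8 0.1569 → M+6 is the base peak.
P(M+6) = C(4,3) × 0.37066^1 × 0.62934^3 = 4 × 0.37066 × 0.24926196 = 0.369566 (base)
P(M+2) = C(4,1) × 0.37066^3 × 0.62934^1 = 4 × 0.05092455 × 0.62934 = 0.128195
Relative intensity = 0.128195 / 0.369566 × 100 = 34.69

34.69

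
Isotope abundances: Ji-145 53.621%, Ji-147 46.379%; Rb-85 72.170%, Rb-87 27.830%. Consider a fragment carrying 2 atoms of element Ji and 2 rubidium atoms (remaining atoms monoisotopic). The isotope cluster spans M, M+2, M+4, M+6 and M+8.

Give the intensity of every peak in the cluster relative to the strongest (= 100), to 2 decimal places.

39.98 : 100.00 : 89.20 : 33.35 : 4.45

Element Ji pattern (n=2): 0.28752116 : 0.49737767 : 0.21510116
Rubidium pattern (n=2): 0.52085089 : 0.40169822 : 0.07745089
Convolve the two distributions (both contribute in 2-u steps):
  M: 0.28752116×0.52085089 = 0.149756
  M+2: 0.28752116×0.40169822 + 0.49737767×0.52085089 = 0.374556
  M+4: 0.28752116×0.07745089 + 0.49737767×0.40169822 + 0.21510116×0.52085089 = 0.334100
  M+6: 0.49737767×0.07745089 + 0.21510116×0.40169822 = 0.124928
  M+8: 0.21510116×0.07745089 = 0.016660
Scale to base peak (0.374556) = 100: 39.98 : 100.00 : 89.20 : 33.35 : 4.45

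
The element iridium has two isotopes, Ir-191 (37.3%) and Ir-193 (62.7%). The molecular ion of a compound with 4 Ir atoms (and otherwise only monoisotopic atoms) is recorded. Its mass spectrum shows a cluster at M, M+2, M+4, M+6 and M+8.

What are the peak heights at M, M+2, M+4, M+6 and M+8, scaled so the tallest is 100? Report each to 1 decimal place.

Expanding (0.373 + 0.627)^4:
P(M) = 0.373^4 = 0.019357
P(M+2) = 4 × 0.373^3 × 0.627^1 = 0.130153
P(M+4) = 6 × 0.373^2 × 0.627^2 = 0.328174
P(M+6) = 4 × 0.373^1 × 0.627^3 = 0.367766
P(M+8) = 0.627^4 = 0.154550
The M+6 peak is largest (0.367766); scaling to 100 gives 5.3 : 35.4 : 89.2 : 100.0 : 42.0.

5.3 : 35.4 : 89.2 : 100.0 : 42.0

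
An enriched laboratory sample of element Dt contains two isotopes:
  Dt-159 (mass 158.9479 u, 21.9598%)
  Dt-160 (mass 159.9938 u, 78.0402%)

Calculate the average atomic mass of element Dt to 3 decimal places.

The abundance-weighted mean is 0.219598 × 158.9479 + 0.780402 × 159.9938
= 34.90464 + 124.85948 = 159.76412 u

159.764 u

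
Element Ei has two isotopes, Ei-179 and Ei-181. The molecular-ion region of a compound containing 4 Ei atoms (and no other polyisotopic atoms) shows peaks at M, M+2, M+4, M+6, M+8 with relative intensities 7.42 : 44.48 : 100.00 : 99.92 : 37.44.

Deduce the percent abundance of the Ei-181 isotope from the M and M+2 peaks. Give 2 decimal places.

59.98%

If p is the fraction of Ei that is Ei-179, then I(M+2)/I(M) = [C(4,1)·p^3·(1−p)] / p^4 = 4·(1−p)/p = 44.48/7.42 = 5.9946
(1−p)/p = 5.9946/4 = 1.4987  ⇒  p = 1/(1 + 1.4987) = 0.4002
Ei-179: 40.02%, Ei-181: 59.98%.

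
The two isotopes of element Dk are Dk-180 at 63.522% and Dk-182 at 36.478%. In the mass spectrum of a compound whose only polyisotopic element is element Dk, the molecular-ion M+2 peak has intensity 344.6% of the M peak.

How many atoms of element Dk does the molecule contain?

For n independent Dk atoms, I(M+2)/I(M) = n · (abundance Dk-182) / (abundance Dk-180) = n · 0.36478/0.63522.
n = 3.446 × 0.63522/0.36478 = 6.00 ≈ 6

6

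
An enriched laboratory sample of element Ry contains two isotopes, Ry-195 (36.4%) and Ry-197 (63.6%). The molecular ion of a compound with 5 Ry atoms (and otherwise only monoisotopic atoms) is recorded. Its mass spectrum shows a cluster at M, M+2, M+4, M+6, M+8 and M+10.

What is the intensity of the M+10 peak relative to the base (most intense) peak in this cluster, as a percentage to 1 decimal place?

30.5%

(0.364 + 0.636)^5 gives M 0.0064, M+2 0.0558, M+4 0.1951, M+6 0.3409, M+8 0.2978, M+10 0.1041; the largest is M+6.
P(M+6) = C(5,3) × 0.364^2 × 0.636^3 = 10 × 0.132496 × 0.25725946 = 0.340858 (base)
P(M+10) = C(5,5) × 0.364^0 × 0.636^5 = 1 × 1.0000 × 0.10406042 = 0.104060
Relative intensity = 0.104060 / 0.340858 × 100 = 30.5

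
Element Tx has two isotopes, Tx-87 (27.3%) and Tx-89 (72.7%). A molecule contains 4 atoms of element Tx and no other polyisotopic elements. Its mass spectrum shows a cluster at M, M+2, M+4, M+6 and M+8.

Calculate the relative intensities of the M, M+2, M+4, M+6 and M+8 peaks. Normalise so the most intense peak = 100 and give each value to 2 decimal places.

Each Tx atom is independently Tx-87 (p = 0.273) or Tx-89 (q = 0.727); the cluster is the binomial expansion (p + q)^4.
P(M) = 0.273^4 = 0.005555
P(M+2) = 4 × 0.273^3 × 0.727^1 = 0.059167
P(M+4) = 6 × 0.273^2 × 0.727^2 = 0.236344
P(M+6) = 4 × 0.273^1 × 0.727^3 = 0.419591
P(M+8) = 0.727^4 = 0.279343
The M+6 peak is largest (0.419591); scaling to 100 gives 1.32 : 14.10 : 56.33 : 100.00 : 66.58.

1.32 : 14.10 : 56.33 : 100.00 : 66.58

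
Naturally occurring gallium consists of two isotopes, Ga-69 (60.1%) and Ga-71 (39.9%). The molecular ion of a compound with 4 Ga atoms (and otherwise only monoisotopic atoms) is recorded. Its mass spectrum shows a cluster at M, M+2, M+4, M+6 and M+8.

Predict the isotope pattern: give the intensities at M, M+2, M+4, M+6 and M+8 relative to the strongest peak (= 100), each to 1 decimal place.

37.7 : 100.0 : 99.6 : 44.1 : 7.3

Each Ga atom is independently Ga-69 (p = 0.601) or Ga-71 (q = 0.399); the cluster is the binomial expansion (p + q)^4.
P(M) = 0.601^4 = 0.130466
P(M+2) = 4 × 0.601^3 × 0.399^1 = 0.346463
P(M+4) = 6 × 0.601^2 × 0.399^2 = 0.345021
P(M+6) = 4 × 0.601^1 × 0.399^3 = 0.152705
P(M+8) = 0.399^4 = 0.025345
The M+2 peak is largest (0.346463); scaling to 100 gives 37.7 : 100.0 : 99.6 : 44.1 : 7.3.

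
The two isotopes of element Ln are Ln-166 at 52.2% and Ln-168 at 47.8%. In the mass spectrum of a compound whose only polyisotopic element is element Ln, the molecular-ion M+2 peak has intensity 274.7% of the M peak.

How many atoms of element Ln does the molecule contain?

The M+2/M ratio from n Ln atoms is n · q/p = n · 0.478/0.522.
n = 2.747 × 0.522/0.478 = 3.00 ≈ 3

3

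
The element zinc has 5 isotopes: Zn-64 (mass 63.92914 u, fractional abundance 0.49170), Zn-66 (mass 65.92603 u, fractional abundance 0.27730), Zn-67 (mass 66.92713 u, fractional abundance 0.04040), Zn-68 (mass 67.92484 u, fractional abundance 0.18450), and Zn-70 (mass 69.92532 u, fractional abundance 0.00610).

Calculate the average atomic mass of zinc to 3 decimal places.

The abundance-weighted mean is 0.49170 × 63.92914 + 0.27730 × 65.92603 + 0.04040 × 66.92713 + 0.18450 × 67.92484 + 0.00610 × 69.92532
= 31.433958 + 18.281288 + 2.703856 + 12.532133 + 0.426544 = 65.377779 u

65.378 u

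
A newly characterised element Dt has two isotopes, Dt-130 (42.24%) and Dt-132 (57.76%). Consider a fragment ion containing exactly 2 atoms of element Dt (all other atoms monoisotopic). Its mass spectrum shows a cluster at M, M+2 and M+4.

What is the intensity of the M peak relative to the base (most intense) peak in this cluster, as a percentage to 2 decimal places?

36.57%

Binomial terms of (0.4224 + 0.5776)^2: M 0.1784, M+2 0.4880, M+4 0.3336 → M+2 is the base peak.
P(M+2) = C(2,1) × 0.4224^1 × 0.5776^1 = 2 × 0.4224 × 0.5776 = 0.487956 (base)
P(M) = C(2,0) × 0.4224^2 × 0.5776^0 = 1 × 0.17842176 × 1.0000 = 0.178422
Relative intensity = 0.178422 / 0.487956 × 100 = 36.57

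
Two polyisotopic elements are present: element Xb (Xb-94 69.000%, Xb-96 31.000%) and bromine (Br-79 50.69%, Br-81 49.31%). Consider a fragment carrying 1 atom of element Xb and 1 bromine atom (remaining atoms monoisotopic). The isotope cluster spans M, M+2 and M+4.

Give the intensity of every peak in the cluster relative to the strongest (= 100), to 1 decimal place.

70.3 : 100.0 : 30.7

Element Xb pattern (n=1): 0.6900 : 0.3100
Bromine pattern (n=1): 0.5069 : 0.4931
Convolve the two distributions (both contribute in 2-u steps):
  M: 0.6900×0.5069 = 0.349761
  M+2: 0.6900×0.4931 + 0.3100×0.5069 = 0.497378
  M+4: 0.3100×0.4931 = 0.152861
Scale to base peak (0.497378) = 100: 70.3 : 100.0 : 30.7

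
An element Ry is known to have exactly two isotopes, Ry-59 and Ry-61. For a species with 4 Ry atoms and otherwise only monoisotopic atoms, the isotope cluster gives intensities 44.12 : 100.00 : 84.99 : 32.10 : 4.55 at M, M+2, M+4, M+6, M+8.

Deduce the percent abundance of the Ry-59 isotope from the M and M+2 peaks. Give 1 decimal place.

Write p for the Ry-59 fraction. I(M+2)/I(M) = [C(4,1)·p^3·(1−p)] / p^4 = 4·(1−p)/p = 100.00/44.12 = 2.2665
(1−p)/p = 2.2665/4 = 0.5666  ⇒  p = 1/(1 + 0.5666) = 0.6383
Ry-59: 63.8%, Ry-61: 36.2%.

63.8%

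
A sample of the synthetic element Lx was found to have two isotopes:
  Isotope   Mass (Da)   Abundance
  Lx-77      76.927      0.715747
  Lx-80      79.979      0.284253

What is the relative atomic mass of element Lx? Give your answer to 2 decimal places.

77.79 Da

Average mass = Σ (abundance × isotope mass) = 0.715747 × 76.927 + 0.284253 × 79.979
= 55.0603 + 22.7343 = 77.7946 Da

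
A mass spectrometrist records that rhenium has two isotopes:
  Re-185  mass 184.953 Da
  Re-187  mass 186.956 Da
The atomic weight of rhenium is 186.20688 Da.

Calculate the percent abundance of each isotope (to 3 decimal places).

Re-185: 37.400%, Re-187: 62.600%

With x = fraction of Re-185 (so Re-187 is 1 − x):
184.953·x + 186.956·(1 − x) = 186.20688
(184.953 − 186.956)·x = 186.20688 − 186.956
x = -0.74912 / -2.003 = 0.37400 → 37.400% Re-185, 62.600% Re-187.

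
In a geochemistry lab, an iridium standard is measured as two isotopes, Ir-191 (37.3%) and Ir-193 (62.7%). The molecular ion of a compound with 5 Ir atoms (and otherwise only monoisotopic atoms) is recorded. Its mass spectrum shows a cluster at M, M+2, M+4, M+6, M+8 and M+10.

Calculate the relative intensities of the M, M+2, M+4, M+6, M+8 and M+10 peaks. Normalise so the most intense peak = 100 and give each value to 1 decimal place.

2.1 : 17.7 : 59.5 : 100.0 : 84.0 : 28.3

Each Ir atom is independently Ir-191 (p = 0.373) or Ir-193 (q = 0.627); the cluster is the binomial expansion (p + q)^5.
P(M) = 0.373^5 = 0.007220
P(M+2) = 5 × 0.373^4 × 0.627^1 = 0.060684
P(M+4) = 10 × 0.373^3 × 0.627^2 = 0.204015
P(M+6) = 10 × 0.373^2 × 0.627^3 = 0.342942
P(M+8) = 5 × 0.373^1 × 0.627^4 = 0.288237
P(M+10) = 0.627^5 = 0.096903
The M+6 peak is largest (0.342942); scaling to 100 gives 2.1 : 17.7 : 59.5 : 100.0 : 84.0 : 28.3.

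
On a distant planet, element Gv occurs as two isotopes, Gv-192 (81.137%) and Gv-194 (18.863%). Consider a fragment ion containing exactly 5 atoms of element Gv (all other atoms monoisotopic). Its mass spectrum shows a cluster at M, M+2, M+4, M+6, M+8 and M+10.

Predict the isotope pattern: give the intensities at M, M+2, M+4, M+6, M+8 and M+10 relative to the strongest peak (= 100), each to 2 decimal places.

86.03 : 100.00 : 46.50 : 10.81 : 1.26 : 0.06

The 5 Gv atoms are independent, so intensities follow the terms of (0.81137 + 0.18863)^5.
P(M) = 0.81137^5 = 0.351637
P(M+2) = 5 × 0.81137^4 × 0.18863^1 = 0.408749
P(M+4) = 10 × 0.81137^3 × 0.18863^2 = 0.190055
P(M+6) = 10 × 0.81137^2 × 0.18863^3 = 0.044185
P(M+8) = 5 × 0.81137^1 × 0.18863^4 = 0.005136
P(M+10) = 0.18863^5 = 0.000239
The M+2 peak is largest (0.408749); scaling to 100 gives 86.03 : 100.00 : 46.50 : 10.81 : 1.26 : 0.06.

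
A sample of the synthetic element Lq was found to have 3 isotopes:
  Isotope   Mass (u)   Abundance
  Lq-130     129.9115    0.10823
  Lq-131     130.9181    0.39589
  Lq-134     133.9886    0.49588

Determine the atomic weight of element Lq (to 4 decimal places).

132.3318 u

The abundance-weighted mean is 0.10823 × 129.9115 + 0.39589 × 130.9181 + 0.49588 × 133.9886
= 14.06032 + 51.82917 + 66.44227 = 132.33176 u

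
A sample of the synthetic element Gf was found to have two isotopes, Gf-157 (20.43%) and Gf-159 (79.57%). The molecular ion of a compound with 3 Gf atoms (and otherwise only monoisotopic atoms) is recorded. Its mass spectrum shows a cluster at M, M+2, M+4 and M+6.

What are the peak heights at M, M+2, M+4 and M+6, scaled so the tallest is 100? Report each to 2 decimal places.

1.69 : 19.78 : 77.03 : 100.00

Expanding (0.2043 + 0.7957)^3:
P(M) = 0.2043^3 = 0.008527
P(M+2) = 3 × 0.2043^2 × 0.7957^1 = 0.099634
P(M+4) = 3 × 0.2043^1 × 0.7957^2 = 0.388051
P(M+6) = 0.7957^3 = 0.503788
The M+6 peak is largest (0.503788); scaling to 100 gives 1.69 : 19.78 : 77.03 : 100.00.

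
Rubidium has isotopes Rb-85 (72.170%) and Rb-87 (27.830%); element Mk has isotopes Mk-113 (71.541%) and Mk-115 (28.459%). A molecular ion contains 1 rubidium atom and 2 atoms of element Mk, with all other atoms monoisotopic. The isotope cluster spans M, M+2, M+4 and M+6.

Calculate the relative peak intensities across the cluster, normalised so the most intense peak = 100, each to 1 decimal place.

Rubidium pattern (n=1): 0.7217 : 0.2783
Element Mk pattern (n=2): 0.51181147 : 0.40719706 : 0.08099147
Convolve the two distributions (both contribute in 2-u steps):
  M: 0.7217×0.51181147 = 0.369374
  M+2: 0.7217×0.40719706 + 0.2783×0.51181147 = 0.436311
  M+4: 0.7217×0.08099147 + 0.2783×0.40719706 = 0.171774
  M+6: 0.2783×0.08099147 = 0.022540
Scale to base peak (0.436311) = 100: 84.7 : 100.0 : 39.4 : 5.2

84.7 : 100.0 : 39.4 : 5.2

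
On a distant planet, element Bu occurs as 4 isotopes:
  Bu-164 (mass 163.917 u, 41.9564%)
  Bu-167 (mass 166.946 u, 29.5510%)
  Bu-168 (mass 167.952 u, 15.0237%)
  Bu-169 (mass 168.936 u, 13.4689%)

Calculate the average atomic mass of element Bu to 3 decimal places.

166.094 u

Weight each isotope mass by its fractional abundance: 0.419564 × 163.917 + 0.295510 × 166.946 + 0.150237 × 167.952 + 0.134689 × 168.936
= 68.7737 + 49.3342 + 25.2326 + 22.7538 = 166.0943 u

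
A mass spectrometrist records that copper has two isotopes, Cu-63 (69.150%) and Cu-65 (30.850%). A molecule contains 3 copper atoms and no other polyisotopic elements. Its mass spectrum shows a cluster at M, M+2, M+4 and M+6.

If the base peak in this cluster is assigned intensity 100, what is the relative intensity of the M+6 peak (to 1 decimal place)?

6.6

Binomial terms of (0.69150 + 0.30850)^3: M 0.3307, M+2 0.4425, M+4 0.1974, M+6 0.0294 → M+2 is the base peak.
P(M+2) = C(3,1) × 0.69150^2 × 0.30850^1 = 3 × 0.47817225 × 0.3085 = 0.442548 (base)
P(M+6) = C(3,3) × 0.69150^0 × 0.30850^3 = 1 × 1.0000 × 0.02936064 = 0.029361
Relative intensity = 0.029361 / 0.442548 × 100 = 6.6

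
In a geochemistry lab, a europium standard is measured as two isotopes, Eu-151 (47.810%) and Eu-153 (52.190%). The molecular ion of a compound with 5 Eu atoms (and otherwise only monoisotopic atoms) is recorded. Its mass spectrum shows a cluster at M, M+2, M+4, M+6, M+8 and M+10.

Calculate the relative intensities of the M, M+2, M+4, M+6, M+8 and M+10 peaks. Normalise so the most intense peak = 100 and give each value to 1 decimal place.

7.7 : 42.0 : 91.6 : 100.0 : 54.6 : 11.9

The 5 Eu atoms are independent, so intensities follow the terms of (0.47810 + 0.52190)^5.
P(M) = 0.47810^5 = 0.024980
P(M+2) = 5 × 0.47810^4 × 0.52190^1 = 0.136343
P(M+4) = 10 × 0.47810^3 × 0.52190^2 = 0.297667
P(M+6) = 10 × 0.47810^2 × 0.52190^3 = 0.324937
P(M+8) = 5 × 0.47810^1 × 0.52190^4 = 0.177353
P(M+10) = 0.52190^5 = 0.038720
The M+6 peak is largest (0.324937); scaling to 100 gives 7.7 : 42.0 : 91.6 : 100.0 : 54.6 : 11.9.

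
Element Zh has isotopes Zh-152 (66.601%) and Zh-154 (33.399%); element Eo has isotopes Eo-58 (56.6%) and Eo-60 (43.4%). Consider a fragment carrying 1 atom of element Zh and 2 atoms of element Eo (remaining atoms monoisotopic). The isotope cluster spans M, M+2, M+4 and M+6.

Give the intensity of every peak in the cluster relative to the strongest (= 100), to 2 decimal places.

Element Zh pattern (n=1): 0.66601 : 0.33399
Element Eo pattern (n=2): 0.320356 : 0.491288 : 0.188356
Convolve the two distributions (both contribute in 2-u steps):
  M: 0.66601×0.320356 = 0.213360
  M+2: 0.66601×0.491288 + 0.33399×0.320356 = 0.434198
  M+4: 0.66601×0.188356 + 0.33399×0.491288 = 0.289532
  M+6: 0.33399×0.188356 = 0.062909
Scale to base peak (0.434198) = 100: 49.14 : 100.00 : 66.68 : 14.49

49.14 : 100.00 : 66.68 : 14.49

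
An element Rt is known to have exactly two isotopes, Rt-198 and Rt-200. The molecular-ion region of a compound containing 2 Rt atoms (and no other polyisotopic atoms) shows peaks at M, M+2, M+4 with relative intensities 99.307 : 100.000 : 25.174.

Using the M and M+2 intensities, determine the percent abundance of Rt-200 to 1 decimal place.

33.5%

Let p = fractional abundance of Rt-198. I(M+2)/I(M) = [C(2,1)·p^1·(1−p)] / p^2 = 2·(1−p)/p = 100.000/99.307 = 1.0070
(1−p)/p = 1.0070/2 = 0.5035  ⇒  p = 1/(1 + 0.5035) = 0.6651
Rt-198: 66.5%, Rt-200: 33.5%.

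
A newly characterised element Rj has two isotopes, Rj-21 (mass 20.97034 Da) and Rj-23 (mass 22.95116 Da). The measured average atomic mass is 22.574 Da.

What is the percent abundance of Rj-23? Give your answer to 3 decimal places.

80.959%

Let x be the fractional abundance of Rj-21; then Rj-23 has abundance 1 − x.
20.97034·x + 22.95116·(1 − x) = 22.574
(20.97034 − 22.95116)·x = 22.574 − 22.95116
x = -0.37716 / -1.98082 = 0.19041 → 19.041% Rj-21, 80.959% Rj-23.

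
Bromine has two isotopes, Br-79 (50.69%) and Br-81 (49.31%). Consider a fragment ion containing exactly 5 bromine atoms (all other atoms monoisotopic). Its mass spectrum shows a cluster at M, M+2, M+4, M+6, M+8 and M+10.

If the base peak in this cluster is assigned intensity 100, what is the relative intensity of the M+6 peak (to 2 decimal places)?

97.28

Term probabilities: M 0.0335, M+2 0.1628, M+4 0.3167, M+6 0.3081, M+8 0.1498, M+10 0.0292. Base peak = M+4.
P(M+4) = C(5,2) × 0.5069^3 × 0.4931^2 = 10 × 0.13024674 × 0.24314761 = 0.316692 (base)
P(M+6) = C(5,3) × 0.5069^2 × 0.4931^3 = 10 × 0.25694761 × 0.11989609 = 0.308070
Relative intensity = 0.308070 / 0.316692 × 100 = 97.28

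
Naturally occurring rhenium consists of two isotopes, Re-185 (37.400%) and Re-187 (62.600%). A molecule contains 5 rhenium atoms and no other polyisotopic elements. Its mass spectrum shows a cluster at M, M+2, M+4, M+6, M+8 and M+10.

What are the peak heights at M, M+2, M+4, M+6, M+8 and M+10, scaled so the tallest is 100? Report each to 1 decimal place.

2.1 : 17.8 : 59.7 : 100.0 : 83.7 : 28.0

The 5 Re atoms are independent, so intensities follow the terms of (0.37400 + 0.62600)^5.
P(M) = 0.37400^5 = 0.007317
P(M+2) = 5 × 0.37400^4 × 0.62600^1 = 0.061239
P(M+4) = 10 × 0.37400^3 × 0.62600^2 = 0.205005
P(M+6) = 10 × 0.37400^2 × 0.62600^3 = 0.343136
P(M+8) = 5 × 0.37400^1 × 0.62600^4 = 0.287170
P(M+10) = 0.62600^5 = 0.096133
The M+6 peak is largest (0.343136); scaling to 100 gives 2.1 : 17.8 : 59.7 : 100.0 : 83.7 : 28.0.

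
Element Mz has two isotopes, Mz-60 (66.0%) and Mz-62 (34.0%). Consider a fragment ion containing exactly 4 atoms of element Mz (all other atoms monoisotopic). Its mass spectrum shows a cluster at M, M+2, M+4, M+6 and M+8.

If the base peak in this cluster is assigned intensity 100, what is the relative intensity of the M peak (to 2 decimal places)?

48.53

Term probabilities: M 0.1897, M+2 0.3910, M+4 0.3021, M+6 0.1038, M+8 0.0134. Base peak = M+2.
P(M+2) = C(4,1) × 0.660^3 × 0.340^1 = 4 × 0.287496 × 0.3400 = 0.390995 (base)
P(M) = C(4,0) × 0.660^4 × 0.340^0 = 1 × 0.18974736 × 1.0000 = 0.189747
Relative intensity = 0.189747 / 0.390995 × 100 = 48.53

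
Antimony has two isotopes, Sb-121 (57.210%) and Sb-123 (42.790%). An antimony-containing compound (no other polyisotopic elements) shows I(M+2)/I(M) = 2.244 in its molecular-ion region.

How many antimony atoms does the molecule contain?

3

With n Sb atoms, P(M+2)/P(M) = C(n,1)·p^(n−1)q / p^n = n·q/p = n · 0.42790/0.57210.
n = 2.244 × 0.57210/0.42790 = 3.00 ≈ 3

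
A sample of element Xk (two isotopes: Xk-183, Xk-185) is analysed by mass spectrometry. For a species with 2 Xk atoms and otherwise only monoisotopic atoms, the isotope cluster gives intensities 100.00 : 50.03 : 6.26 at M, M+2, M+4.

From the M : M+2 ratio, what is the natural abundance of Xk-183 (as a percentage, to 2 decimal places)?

79.99%

Let p = fractional abundance of Xk-183. I(M+2)/I(M) = [C(2,1)·p^1·(1−p)] / p^2 = 2·(1−p)/p = 50.03/100.00 = 0.5003
(1−p)/p = 0.5003/2 = 0.2501  ⇒  p = 1/(1 + 0.2501) = 0.7999
Xk-183: 79.99%, Xk-185: 20.01%.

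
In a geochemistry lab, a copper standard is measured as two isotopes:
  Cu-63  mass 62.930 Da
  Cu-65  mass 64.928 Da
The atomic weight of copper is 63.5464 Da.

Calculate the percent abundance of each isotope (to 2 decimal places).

Writing the weighted mean with unknown fraction x of Cu-63:
62.930·x + 64.928·(1 − x) = 63.5464
(62.930 − 64.928)·x = 63.5464 − 64.928
x = -1.3816 / -1.998 = 0.69149 → 69.15% Cu-63, 30.85% Cu-65.

Cu-63: 69.15%, Cu-65: 30.85%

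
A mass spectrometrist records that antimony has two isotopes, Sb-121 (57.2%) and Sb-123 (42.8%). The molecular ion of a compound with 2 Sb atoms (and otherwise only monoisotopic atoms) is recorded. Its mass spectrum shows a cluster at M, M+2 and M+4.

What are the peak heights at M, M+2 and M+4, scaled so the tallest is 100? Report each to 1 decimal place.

Expanding (0.572 + 0.428)^2:
P(M) = 0.572^2 = 0.327184
P(M+2) = 2 × 0.572^1 × 0.428^1 = 0.489632
P(M+4) = 0.428^2 = 0.183184
The M+2 peak is largest (0.489632); scaling to 100 gives 66.8 : 100.0 : 37.4.

66.8 : 100.0 : 37.4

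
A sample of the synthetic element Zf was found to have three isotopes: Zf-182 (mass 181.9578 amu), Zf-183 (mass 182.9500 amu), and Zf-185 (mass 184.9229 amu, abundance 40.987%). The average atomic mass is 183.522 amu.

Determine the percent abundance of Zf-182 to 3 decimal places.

The remaining 59.013% is split between Zf-182 (fraction x) and Zf-183 (fraction 0.59013 − x).
Substituting: 181.9578x + 182.9500(0.59013 − x) = 107.727650977
(181.9578 − 182.9500)x = -0.236632523  ⇒  x = 0.23849, y = 0.35164
Zf-182: 23.849%, Zf-183: 35.164%.

23.849%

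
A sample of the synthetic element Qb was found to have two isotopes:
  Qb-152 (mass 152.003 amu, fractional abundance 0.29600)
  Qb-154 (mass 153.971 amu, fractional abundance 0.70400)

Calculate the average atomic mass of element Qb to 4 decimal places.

Weight each isotope mass by its fractional abundance: 0.29600 × 152.003 + 0.70400 × 153.971
= 44.99289 + 108.39558 = 153.38847 amu

153.3885 amu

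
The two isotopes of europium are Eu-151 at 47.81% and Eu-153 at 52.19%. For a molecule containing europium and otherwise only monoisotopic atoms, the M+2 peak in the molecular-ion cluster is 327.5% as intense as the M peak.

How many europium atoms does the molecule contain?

For n independent Eu atoms, I(M+2)/I(M) = n · (abundance Eu-153) / (abundance Eu-151) = n · 0.5219/0.4781.
n = 3.275 × 0.4781/0.5219 = 3.00 ≈ 3

3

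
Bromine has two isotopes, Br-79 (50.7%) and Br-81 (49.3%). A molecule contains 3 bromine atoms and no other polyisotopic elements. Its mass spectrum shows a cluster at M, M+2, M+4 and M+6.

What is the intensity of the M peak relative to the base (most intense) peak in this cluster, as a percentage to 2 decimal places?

34.28%

Binomial terms of (0.507 + 0.493)^3: M 0.1303, M+2 0.3802, M+4 0.3697, M+6 0.1198 → M+2 is the base peak.
P(M+2) = C(3,1) × 0.507^2 × 0.493^1 = 3 × 0.257049 × 0.4930 = 0.380175 (base)
P(M) = C(3,0) × 0.507^3 × 0.493^0 = 1 × 0.13032384 × 1.0000 = 0.130324
Relative intensity = 0.130324 / 0.380175 × 100 = 34.28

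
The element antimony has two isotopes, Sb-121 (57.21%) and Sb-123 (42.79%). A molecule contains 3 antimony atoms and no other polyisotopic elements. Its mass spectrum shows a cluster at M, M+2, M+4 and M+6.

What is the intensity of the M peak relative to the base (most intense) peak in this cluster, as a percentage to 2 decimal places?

44.57%

Binomial terms of (0.5721 + 0.4279)^3: M 0.1872, M+2 0.4202, M+4 0.3143, M+6 0.0783 → M+2 is the base peak.
P(M+2) = C(3,1) × 0.5721^2 × 0.4279^1 = 3 × 0.32729841 × 0.4279 = 0.420153 (base)
P(M) = C(3,0) × 0.5721^3 × 0.4279^0 = 1 × 0.18724742 × 1.0000 = 0.187247
Relative intensity = 0.187247 / 0.420153 × 100 = 44.57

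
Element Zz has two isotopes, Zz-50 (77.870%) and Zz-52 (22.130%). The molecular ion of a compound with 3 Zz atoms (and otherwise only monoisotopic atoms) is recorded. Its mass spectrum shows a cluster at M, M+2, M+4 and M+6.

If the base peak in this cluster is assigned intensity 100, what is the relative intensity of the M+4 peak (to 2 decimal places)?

(0.77870 + 0.22130)^3 gives M 0.4722, M+2 0.4026, M+4 0.1144, M+6 0.0108; the largest is M.
P(M) = C(3,0) × 0.77870^3 × 0.22130^0 = 1 × 0.47218319 × 1.0000 = 0.472183 (base)
P(M+4) = C(3,2) × 0.77870^1 × 0.22130^2 = 3 × 0.7787 × 0.04897369 = 0.114407
Relative intensity = 0.114407 / 0.472183 × 100 = 24.23

24.23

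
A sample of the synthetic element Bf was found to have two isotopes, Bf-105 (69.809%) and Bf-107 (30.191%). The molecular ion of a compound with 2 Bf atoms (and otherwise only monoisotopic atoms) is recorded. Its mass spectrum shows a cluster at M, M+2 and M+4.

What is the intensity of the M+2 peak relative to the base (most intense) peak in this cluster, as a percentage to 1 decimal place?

Term probabilities: M 0.4873, M+2 0.4215, M+4 0.0911. Base peak = M.
P(M) = C(2,0) × 0.69809^2 × 0.30191^0 = 1 × 0.48732965 × 1.0000 = 0.487330 (base)
P(M+2) = C(2,1) × 0.69809^1 × 0.30191^1 = 2 × 0.69809 × 0.30191 = 0.421521
Relative intensity = 0.421521 / 0.487330 × 100 = 86.5

86.5%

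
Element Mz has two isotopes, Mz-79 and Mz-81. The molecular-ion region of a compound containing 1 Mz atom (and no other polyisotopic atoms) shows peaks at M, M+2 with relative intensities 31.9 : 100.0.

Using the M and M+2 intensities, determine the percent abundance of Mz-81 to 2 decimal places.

If p is the fraction of Mz that is Mz-79, then I(M+2)/I(M) = [C(1,1)·p^0·(1−p)] / p^1 = 1·(1−p)/p = 100.0/31.9 = 3.1348
(1−p)/p = 3.1348/1 = 3.1348  ⇒  p = 1/(1 + 3.1348) = 0.2418
Mz-79: 24.18%, Mz-81: 75.82%.

75.82%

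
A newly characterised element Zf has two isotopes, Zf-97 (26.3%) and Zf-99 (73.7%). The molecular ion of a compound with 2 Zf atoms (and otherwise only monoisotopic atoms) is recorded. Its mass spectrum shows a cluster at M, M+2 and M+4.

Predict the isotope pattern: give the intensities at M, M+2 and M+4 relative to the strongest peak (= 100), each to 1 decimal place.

12.7 : 71.4 : 100.0

The 2 Zf atoms are independent, so intensities follow the terms of (0.263 + 0.737)^2.
P(M) = 0.263^2 = 0.069169
P(M+2) = 2 × 0.263^1 × 0.737^1 = 0.387662
P(M+4) = 0.737^2 = 0.543169
The M+4 peak is largest (0.543169); scaling to 100 gives 12.7 : 71.4 : 100.0.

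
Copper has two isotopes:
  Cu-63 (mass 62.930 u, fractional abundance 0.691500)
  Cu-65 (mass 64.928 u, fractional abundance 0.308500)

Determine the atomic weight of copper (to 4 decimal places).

63.5464 u

Average mass = Σ (abundance × isotope mass) = 0.691500 × 62.930 + 0.308500 × 64.928
= 43.51610 + 20.03029 = 63.54639 u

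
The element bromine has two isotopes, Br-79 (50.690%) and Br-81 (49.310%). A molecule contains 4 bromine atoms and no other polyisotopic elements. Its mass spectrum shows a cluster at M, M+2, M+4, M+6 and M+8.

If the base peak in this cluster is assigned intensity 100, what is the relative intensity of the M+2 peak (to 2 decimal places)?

Term probabilities: M 0.0660, M+2 0.2569, M+4 0.3749, M+6 0.2431, M+8 0.0591. Base peak = M+4.
P(M+4) = C(4,2) × 0.50690^2 × 0.49310^2 = 6 × 0.25694761 × 0.24314761 = 0.374857 (base)
P(M+2) = C(4,1) × 0.50690^3 × 0.49310^1 = 4 × 0.13024674 × 0.4931 = 0.256899
Relative intensity = 0.256899 / 0.374857 × 100 = 68.53

68.53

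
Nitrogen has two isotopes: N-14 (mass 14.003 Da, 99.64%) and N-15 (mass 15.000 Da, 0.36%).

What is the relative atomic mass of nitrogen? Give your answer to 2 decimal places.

14.01 Da

Average mass = Σ (abundance × isotope mass) = 0.9964 × 14.003 + 0.0036 × 15.000
= 13.9526 + 0.0540 = 14.0066 Da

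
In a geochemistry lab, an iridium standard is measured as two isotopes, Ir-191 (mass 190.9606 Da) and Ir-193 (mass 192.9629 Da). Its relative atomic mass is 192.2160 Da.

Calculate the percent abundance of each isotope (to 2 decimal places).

With x = fraction of Ir-191 (so Ir-193 is 1 − x):
190.9606·x + 192.9629·(1 − x) = 192.2160
(190.9606 − 192.9629)·x = 192.2160 − 192.9629
x = -0.7469 / -2.0023 = 0.37302 → 37.30% Ir-191, 62.70% Ir-193.

Ir-191: 37.30%, Ir-193: 62.70%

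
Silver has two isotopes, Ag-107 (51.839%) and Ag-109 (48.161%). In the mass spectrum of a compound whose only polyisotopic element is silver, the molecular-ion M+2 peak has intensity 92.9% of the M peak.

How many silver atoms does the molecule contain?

1

The M+2/M ratio from n Ag atoms is n · q/p = n · 0.48161/0.51839.
n = 0.929 × 0.51839/0.48161 = 1.00 ≈ 1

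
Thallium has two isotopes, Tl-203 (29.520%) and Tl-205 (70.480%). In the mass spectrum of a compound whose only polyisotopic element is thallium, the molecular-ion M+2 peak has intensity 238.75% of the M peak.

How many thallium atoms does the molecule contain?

With n Tl atoms, P(M+2)/P(M) = C(n,1)·p^(n−1)q / p^n = n·q/p = n · 0.70480/0.29520.
n = 2.3875 × 0.29520/0.70480 = 1.00 ≈ 1

1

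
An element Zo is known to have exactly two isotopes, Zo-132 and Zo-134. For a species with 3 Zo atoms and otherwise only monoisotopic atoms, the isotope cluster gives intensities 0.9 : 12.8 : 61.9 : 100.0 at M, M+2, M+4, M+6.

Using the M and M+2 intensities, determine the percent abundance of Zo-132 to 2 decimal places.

Write p for the Zo-132 fraction. I(M+2)/I(M) = [C(3,1)·p^2·(1−p)] / p^3 = 3·(1−p)/p = 12.8/0.9 = 14.2222
(1−p)/p = 14.2222/3 = 4.7407  ⇒  p = 1/(1 + 4.7407) = 0.1742
Zo-132: 17.42%, Zo-134: 82.58%.

17.42%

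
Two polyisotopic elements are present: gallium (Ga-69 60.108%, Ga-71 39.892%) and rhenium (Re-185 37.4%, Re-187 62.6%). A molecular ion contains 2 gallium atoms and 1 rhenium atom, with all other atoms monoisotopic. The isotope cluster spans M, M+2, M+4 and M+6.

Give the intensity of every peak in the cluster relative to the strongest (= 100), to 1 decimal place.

Gallium pattern (n=2): 0.36129717 : 0.47956567 : 0.15913717
Rhenium pattern (n=1): 0.3740 : 0.6260
Convolve the two distributions (both contribute in 2-u steps):
  M: 0.36129717×0.3740 = 0.135125
  M+2: 0.36129717×0.6260 + 0.47956567×0.3740 = 0.405530
  M+4: 0.47956567×0.6260 + 0.15913717×0.3740 = 0.359725
  M+6: 0.15913717×0.6260 = 0.099620
Scale to base peak (0.405530) = 100: 33.3 : 100.0 : 88.7 : 24.6

33.3 : 100.0 : 88.7 : 24.6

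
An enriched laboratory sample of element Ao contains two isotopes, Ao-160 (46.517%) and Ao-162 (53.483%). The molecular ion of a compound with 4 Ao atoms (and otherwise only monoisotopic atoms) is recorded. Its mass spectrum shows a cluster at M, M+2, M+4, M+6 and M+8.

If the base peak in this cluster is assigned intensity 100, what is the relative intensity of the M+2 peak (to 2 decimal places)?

Binomial terms of (0.46517 + 0.53483)^4: M 0.0468, M+2 0.2153, M+4 0.3714, M+6 0.2847, M+8 0.0818 → M+4 is the base peak.
P(M+4) = C(4,2) × 0.46517^2 × 0.53483^2 = 6 × 0.21638313 × 0.28604313 = 0.371369 (base)
P(M+2) = C(4,1) × 0.46517^3 × 0.53483^1 = 4 × 0.10065494 × 0.53483 = 0.215333
Relative intensity = 0.215333 / 0.371369 × 100 = 57.98

57.98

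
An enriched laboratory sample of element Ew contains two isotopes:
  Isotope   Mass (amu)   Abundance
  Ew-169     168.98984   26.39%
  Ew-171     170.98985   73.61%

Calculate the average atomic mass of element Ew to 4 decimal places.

170.4620 amu

Weight each isotope mass by its fractional abundance: 0.2639 × 168.98984 + 0.7361 × 170.98985
= 44.596419 + 125.865629 = 170.462048 amu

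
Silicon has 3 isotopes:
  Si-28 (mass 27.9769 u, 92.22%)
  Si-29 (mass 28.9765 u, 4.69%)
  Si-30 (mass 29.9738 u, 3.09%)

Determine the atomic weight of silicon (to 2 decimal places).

28.09 u

The abundance-weighted mean is 0.9222 × 27.9769 + 0.0469 × 28.9765 + 0.0309 × 29.9738
= 25.80030 + 1.35900 + 0.92619 = 28.08549 u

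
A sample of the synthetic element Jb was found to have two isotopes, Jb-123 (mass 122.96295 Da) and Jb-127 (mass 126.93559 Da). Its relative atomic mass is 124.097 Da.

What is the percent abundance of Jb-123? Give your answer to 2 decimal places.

71.45%

Let x be the fractional abundance of Jb-123; then Jb-127 has abundance 1 − x.
122.96295·x + 126.93559·(1 − x) = 124.097
(122.96295 − 126.93559)·x = 124.097 − 126.93559
x = -2.83859 / -3.97264 = 0.71453 → 71.45% Jb-123, 28.55% Jb-127.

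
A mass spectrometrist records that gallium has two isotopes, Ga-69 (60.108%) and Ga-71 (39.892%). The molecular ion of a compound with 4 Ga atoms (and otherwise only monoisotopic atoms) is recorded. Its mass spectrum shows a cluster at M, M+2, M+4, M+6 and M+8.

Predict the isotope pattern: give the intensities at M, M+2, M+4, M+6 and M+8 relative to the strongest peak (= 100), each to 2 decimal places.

37.67 : 100.00 : 99.55 : 44.05 : 7.31

The 4 Ga atoms are independent, so intensities follow the terms of (0.60108 + 0.39892)^4.
P(M) = 0.60108^4 = 0.130536
P(M+2) = 4 × 0.60108^3 × 0.39892^1 = 0.346531
P(M+4) = 6 × 0.60108^2 × 0.39892^2 = 0.344975
P(M+6) = 4 × 0.60108^1 × 0.39892^3 = 0.152633
P(M+8) = 0.39892^4 = 0.025325
The M+2 peak is largest (0.346531); scaling to 100 gives 37.67 : 100.00 : 99.55 : 44.05 : 7.31.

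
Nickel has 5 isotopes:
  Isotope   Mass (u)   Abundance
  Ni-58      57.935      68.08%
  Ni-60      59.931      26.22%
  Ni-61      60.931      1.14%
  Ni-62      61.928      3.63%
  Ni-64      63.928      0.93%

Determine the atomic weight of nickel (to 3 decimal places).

The abundance-weighted mean is 0.6808 × 57.935 + 0.2622 × 59.931 + 0.0114 × 60.931 + 0.0363 × 61.928 + 0.0093 × 63.928
= 39.4421 + 15.7139 + 0.6946 + 2.2480 + 0.5945 = 58.6931 u

58.693 u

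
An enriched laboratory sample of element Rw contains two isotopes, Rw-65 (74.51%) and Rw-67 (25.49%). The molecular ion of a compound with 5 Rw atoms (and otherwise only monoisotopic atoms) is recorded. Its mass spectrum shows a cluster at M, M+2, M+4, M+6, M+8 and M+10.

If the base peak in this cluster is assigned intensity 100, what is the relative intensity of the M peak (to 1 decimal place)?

Binomial terms of (0.7451 + 0.2549)^5: M 0.2297, M+2 0.3928, M+4 0.2688, M+6 0.0919, M+8 0.0157, M+10 0.0011 → M+2 is the base peak.
P(M+2) = C(5,1) × 0.7451^4 × 0.2549^1 = 5 × 0.30821818 × 0.2549 = 0.392824 (base)
P(M) = C(5,0) × 0.7451^5 × 0.2549^0 = 1 × 0.22965337 × 1.0000 = 0.229653
Relative intensity = 0.229653 / 0.392824 × 100 = 58.5

58.5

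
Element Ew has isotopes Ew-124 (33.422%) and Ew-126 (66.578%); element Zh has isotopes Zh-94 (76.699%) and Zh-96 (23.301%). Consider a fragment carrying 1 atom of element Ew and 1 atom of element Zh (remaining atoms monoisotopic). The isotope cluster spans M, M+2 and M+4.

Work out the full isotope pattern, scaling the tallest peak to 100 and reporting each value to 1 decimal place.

43.6 : 100.0 : 26.4

Element Ew pattern (n=1): 0.33422 : 0.66578
Element Zh pattern (n=1): 0.76699 : 0.23301
Convolve the two distributions (both contribute in 2-u steps):
  M: 0.33422×0.76699 = 0.256343
  M+2: 0.33422×0.23301 + 0.66578×0.76699 = 0.588523
  M+4: 0.66578×0.23301 = 0.155133
Scale to base peak (0.588523) = 100: 43.6 : 100.0 : 26.4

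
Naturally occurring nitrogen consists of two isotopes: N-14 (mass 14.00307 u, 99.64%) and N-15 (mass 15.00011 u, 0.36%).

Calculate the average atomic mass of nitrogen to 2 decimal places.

Ar = Σ fᵢ·mᵢ = 0.9964 × 14.00307 + 0.0036 × 15.00011
= 13.952659 + 0.054000 = 14.006659 u

14.01 u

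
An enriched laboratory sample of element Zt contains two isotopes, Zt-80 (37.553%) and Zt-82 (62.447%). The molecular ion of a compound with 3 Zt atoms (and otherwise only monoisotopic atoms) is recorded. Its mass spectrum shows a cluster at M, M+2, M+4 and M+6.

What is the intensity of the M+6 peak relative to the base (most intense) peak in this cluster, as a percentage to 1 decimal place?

55.4%

Binomial terms of (0.37553 + 0.62447)^3: M 0.0530, M+2 0.2642, M+4 0.4393, M+6 0.2435 → M+4 is the base peak.
P(M+4) = C(3,2) × 0.37553^1 × 0.62447^2 = 3 × 0.37553 × 0.38996278 = 0.439328 (base)
P(M+6) = C(3,3) × 0.37553^0 × 0.62447^3 = 1 × 1.0000 × 0.24352006 = 0.243520
Relative intensity = 0.243520 / 0.439328 × 100 = 55.4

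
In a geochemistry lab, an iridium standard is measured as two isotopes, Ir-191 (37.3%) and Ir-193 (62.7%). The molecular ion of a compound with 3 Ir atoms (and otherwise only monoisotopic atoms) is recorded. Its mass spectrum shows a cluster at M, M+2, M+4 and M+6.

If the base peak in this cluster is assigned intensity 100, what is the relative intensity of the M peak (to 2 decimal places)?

(0.373 + 0.627)^3 gives M 0.0519, M+2 0.2617, M+4 0.4399, M+6 0.2465; the largest is M+4.
P(M+4) = C(3,2) × 0.373^1 × 0.627^2 = 3 × 0.3730 × 0.393129 = 0.439911 (base)
P(M) = C(3,0) × 0.373^3 × 0.627^0 = 1 × 0.05189512 × 1.0000 = 0.051895
Relative intensity = 0.051895 / 0.439911 × 100 = 11.80

11.80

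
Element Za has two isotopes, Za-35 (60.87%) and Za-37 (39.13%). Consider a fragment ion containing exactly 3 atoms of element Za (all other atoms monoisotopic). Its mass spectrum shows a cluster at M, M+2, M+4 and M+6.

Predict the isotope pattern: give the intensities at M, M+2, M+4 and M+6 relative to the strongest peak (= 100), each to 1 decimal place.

51.9 : 100.0 : 64.3 : 13.8

The 3 Za atoms are independent, so intensities follow the terms of (0.6087 + 0.3913)^3.
P(M) = 0.6087^3 = 0.225533
P(M+2) = 3 × 0.6087^2 × 0.3913^1 = 0.434948
P(M+4) = 3 × 0.6087^1 × 0.3913^2 = 0.279605
P(M+6) = 0.3913^3 = 0.059914
The M+2 peak is largest (0.434948); scaling to 100 gives 51.9 : 100.0 : 64.3 : 13.8.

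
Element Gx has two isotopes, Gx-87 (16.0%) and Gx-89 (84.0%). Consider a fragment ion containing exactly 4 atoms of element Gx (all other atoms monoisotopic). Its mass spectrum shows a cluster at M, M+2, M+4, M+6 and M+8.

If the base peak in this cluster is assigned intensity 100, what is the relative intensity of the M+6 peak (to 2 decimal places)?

76.19

Binomial terms of (0.160 + 0.840)^4: M 0.0007, M+2 0.0138, M+4 0.1084, M+6 0.3793, M+8 0.4979 → M+8 is the base peak.
P(M+8) = C(4,4) × 0.160^0 × 0.840^4 = 1 × 1.0000 × 0.49787136 = 0.497871 (base)
P(M+6) = C(4,3) × 0.160^1 × 0.840^3 = 4 × 0.1600 × 0.592704 = 0.379331
Relative intensity = 0.379331 / 0.497871 × 100 = 76.19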